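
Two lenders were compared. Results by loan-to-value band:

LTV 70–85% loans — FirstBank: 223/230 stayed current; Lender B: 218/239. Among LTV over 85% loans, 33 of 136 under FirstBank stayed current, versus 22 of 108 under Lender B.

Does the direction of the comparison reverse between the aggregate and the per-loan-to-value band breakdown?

LTV 70–85%: FirstBank 223/230 = 97.0%, Lender B 218/239 = 91.2% → FirstBank
LTV over 85%: FirstBank 33/136 = 24.3%, Lender B 22/108 = 20.4% → FirstBank
Overall: FirstBank 256/366 = 69.9%, Lender B 240/347 = 69.2% → FirstBank
FirstBank wins overall and in every loan-to-value group — no reversal.

No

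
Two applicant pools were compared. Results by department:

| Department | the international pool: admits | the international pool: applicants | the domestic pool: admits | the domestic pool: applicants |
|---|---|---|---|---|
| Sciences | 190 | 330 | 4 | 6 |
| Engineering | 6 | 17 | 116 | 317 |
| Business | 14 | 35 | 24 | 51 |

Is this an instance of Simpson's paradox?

Yes

Sciences: the international pool 190/330 = 57.6%, the domestic pool 4/6 = 66.7% → the domestic pool
Engineering: the international pool 6/17 = 35.3%, the domestic pool 116/317 = 36.6% → the domestic pool
Business: the international pool 14/35 = 40.0%, the domestic pool 24/51 = 47.1% → the domestic pool
Overall: the international pool 210/382 = 55.0%, the domestic pool 144/374 = 38.5% → the international pool
The domestic pool wins each department group but the international pool wins overall — the comparison reverses. The domestic pool's applicants skew toward Engineering, which has a lower base rate.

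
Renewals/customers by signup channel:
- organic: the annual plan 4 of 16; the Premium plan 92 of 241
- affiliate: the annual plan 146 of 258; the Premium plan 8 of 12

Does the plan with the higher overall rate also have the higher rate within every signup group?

Organic: the annual plan 4/16 = 25.0%, the Premium plan 92/241 = 38.2% → the Premium plan
Affiliate: the annual plan 146/258 = 56.6%, the Premium plan 8/12 = 66.7% → the Premium plan
Overall: the annual plan 150/274 = 54.7%, the Premium plan 100/253 = 39.5% → the annual plan
The Premium plan wins each signup group but the annual plan wins overall — the comparison reverses. The Premium plan's customers skew toward organic, which has a lower base rate.

No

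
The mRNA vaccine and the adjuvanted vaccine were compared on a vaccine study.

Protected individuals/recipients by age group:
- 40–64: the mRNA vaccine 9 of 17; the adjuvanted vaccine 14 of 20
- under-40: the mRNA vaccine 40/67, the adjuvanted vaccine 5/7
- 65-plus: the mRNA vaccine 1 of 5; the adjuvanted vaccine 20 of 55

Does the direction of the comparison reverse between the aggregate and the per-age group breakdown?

40–64: the mRNA vaccine 9/17 = 52.9%, the adjuvanted vaccine 14/20 = 70.0% → the adjuvanted vaccine
Under-40: the mRNA vaccine 40/67 = 59.7%, the adjuvanted vaccine 5/7 = 71.4% → the adjuvanted vaccine
65-plus: the mRNA vaccine 1/5 = 20.0%, the adjuvanted vaccine 20/55 = 36.4% → the adjuvanted vaccine
Overall: the mRNA vaccine 50/89 = 56.2%, the adjuvanted vaccine 39/82 = 47.6% → the mRNA vaccine
The adjuvanted vaccine wins each age group but the mRNA vaccine wins overall — the comparison reverses. The adjuvanted vaccine's recipients skew toward 65-plus, which has a lower base rate.

Yes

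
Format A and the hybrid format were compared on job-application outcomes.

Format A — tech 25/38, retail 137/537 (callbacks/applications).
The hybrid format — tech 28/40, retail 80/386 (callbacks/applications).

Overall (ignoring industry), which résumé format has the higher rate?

Format A

Tech: Format A 25/38 = 65.8%, the hybrid format 28/40 = 70.0% → the hybrid format
Retail: Format A 137/537 = 25.5%, the hybrid format 80/386 = 20.7% → Format A
Overall: Format A 162/575 = 28.2%, the hybrid format 108/426 = 25.4% → Format A
(Neither sweeps every industry group, but Format A has the higher pooled rate.)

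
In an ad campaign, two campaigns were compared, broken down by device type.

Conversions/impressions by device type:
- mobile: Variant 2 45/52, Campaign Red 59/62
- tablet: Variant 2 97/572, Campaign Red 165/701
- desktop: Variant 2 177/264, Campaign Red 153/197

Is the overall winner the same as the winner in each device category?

Yes

Mobile: Variant 2 45/52 = 86.5%, Campaign Red 59/62 = 95.2% → Campaign Red
Tablet: Variant 2 97/572 = 17.0%, Campaign Red 165/701 = 23.5% → Campaign Red
Desktop: Variant 2 177/264 = 67.0%, Campaign Red 153/197 = 77.7% → Campaign Red
Overall: Variant 2 319/888 = 35.9%, Campaign Red 377/960 = 39.3% → Campaign Red
Campaign Red wins overall and in every device group — no reversal.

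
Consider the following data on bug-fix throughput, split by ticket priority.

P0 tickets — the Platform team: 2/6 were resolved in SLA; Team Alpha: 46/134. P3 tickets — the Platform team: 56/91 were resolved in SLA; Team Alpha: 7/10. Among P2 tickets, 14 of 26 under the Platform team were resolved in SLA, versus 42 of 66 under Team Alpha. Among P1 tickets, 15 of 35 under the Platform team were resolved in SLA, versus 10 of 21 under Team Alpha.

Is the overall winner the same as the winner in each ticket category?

P0: the Platform team 2/6 = 33.3%, Team Alpha 46/134 = 34.3% → Team Alpha
P3: the Platform team 56/91 = 61.5%, Team Alpha 7/10 = 70.0% → Team Alpha
P2: the Platform team 14/26 = 53.8%, Team Alpha 42/66 = 63.6% → Team Alpha
P1: the Platform team 15/35 = 42.9%, Team Alpha 10/21 = 47.6% → Team Alpha
Overall: the Platform team 87/158 = 55.1%, Team Alpha 105/231 = 45.5% → the Platform team
Team Alpha wins each ticket group but the Platform team wins overall — the comparison reverses. Team Alpha's tickets skew toward P0, which has a lower base rate.

No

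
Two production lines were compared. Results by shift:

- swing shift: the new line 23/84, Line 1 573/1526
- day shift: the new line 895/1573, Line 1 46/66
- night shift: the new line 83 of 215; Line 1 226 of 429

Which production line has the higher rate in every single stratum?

Swing shift: the new line 23/84 = 27.4%, Line 1 573/1526 = 37.5% → Line 1
Day shift: the new line 895/1573 = 56.9%, Line 1 46/66 = 69.7% → Line 1
Night shift: the new line 83/215 = 38.6%, Line 1 226/429 = 52.7% → Line 1
Line 1 has the higher rate in all 3 groups.

Line 1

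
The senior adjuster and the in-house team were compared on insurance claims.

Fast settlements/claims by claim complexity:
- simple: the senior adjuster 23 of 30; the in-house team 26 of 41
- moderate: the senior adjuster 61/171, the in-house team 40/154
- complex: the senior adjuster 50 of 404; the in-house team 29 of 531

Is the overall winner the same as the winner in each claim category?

Yes

Simple: the senior adjuster 23/30 = 76.7%, the in-house team 26/41 = 63.4% → the senior adjuster
Moderate: the senior adjuster 61/171 = 35.7%, the in-house team 40/154 = 26.0% → the senior adjuster
Complex: the senior adjuster 50/404 = 12.4%, the in-house team 29/531 = 5.5% → the senior adjuster
Overall: the senior adjuster 134/605 = 22.1%, the in-house team 95/726 = 13.1% → the senior adjuster
The senior adjuster wins overall and in every claim group — no reversal.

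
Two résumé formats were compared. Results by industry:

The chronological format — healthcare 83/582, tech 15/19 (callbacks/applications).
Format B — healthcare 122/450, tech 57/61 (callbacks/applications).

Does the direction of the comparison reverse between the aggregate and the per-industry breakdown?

Healthcare: the chronological format 83/582 = 14.3%, Format B 122/450 = 27.1% → Format B
Tech: the chronological format 15/19 = 78.9%, Format B 57/61 = 93.4% → Format B
Overall: the chronological format 98/601 = 16.3%, Format B 179/511 = 35.0% → Format B
Format B wins overall and in every industry group — no reversal.

No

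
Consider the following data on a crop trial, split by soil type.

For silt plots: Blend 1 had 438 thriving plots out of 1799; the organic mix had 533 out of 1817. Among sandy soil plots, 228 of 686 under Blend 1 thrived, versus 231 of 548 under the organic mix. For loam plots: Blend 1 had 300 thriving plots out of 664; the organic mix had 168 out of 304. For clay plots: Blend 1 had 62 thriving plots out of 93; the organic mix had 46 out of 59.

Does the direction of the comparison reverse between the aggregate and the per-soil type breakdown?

Silt: Blend 1 438/1799 = 24.3%, the organic mix 533/1817 = 29.3% → the organic mix
Sandy soil: Blend 1 228/686 = 33.2%, the organic mix 231/548 = 42.2% → the organic mix
Loam: Blend 1 300/664 = 45.2%, the organic mix 168/304 = 55.3% → the organic mix
Clay: Blend 1 62/93 = 66.7%, the organic mix 46/59 = 78.0% → the organic mix
Overall: Blend 1 1028/3242 = 31.7%, the organic mix 978/2728 = 35.9% → the organic mix
The organic mix wins overall and in every soil group — no reversal.

No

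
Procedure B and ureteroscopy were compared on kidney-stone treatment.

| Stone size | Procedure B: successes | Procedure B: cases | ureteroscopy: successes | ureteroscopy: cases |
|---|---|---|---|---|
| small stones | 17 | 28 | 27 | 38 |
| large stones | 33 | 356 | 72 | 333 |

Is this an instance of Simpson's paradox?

Small stones: Procedure B 17/28 = 60.7%, ureteroscopy 27/38 = 71.1% → ureteroscopy
Large stones: Procedure B 33/356 = 9.3%, ureteroscopy 72/333 = 21.6% → ureteroscopy
Overall: Procedure B 50/384 = 13.0%, ureteroscopy 99/371 = 26.7% → ureteroscopy
Ureteroscopy wins overall and in every stone group — no reversal.

No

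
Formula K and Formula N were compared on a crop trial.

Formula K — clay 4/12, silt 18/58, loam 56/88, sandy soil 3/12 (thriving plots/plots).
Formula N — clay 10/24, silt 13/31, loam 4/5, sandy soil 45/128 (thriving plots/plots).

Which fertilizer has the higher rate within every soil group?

Clay: Formula K 4/12 = 33.3%, Formula N 10/24 = 41.7% → Formula N
Silt: Formula K 18/58 = 31.0%, Formula N 13/31 = 41.9% → Formula N
Loam: Formula K 56/88 = 63.6%, Formula N 4/5 = 80.0% → Formula N
Sandy soil: Formula K 3/12 = 25.0%, Formula N 45/128 = 35.2% → Formula N
Formula N has the higher rate in all 4 groups.

Formula N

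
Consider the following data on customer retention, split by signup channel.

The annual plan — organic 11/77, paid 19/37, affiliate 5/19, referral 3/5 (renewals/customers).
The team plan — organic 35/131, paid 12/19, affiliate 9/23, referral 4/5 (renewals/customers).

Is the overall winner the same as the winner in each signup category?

Yes

Organic: the annual plan 11/77 = 14.3%, the team plan 35/131 = 26.7% → the team plan
Paid: the annual plan 19/37 = 51.4%, the team plan 12/19 = 63.2% → the team plan
Affiliate: the annual plan 5/19 = 26.3%, the team plan 9/23 = 39.1% → the team plan
Referral: the annual plan 3/5 = 60.0%, the team plan 4/5 = 80.0% → the team plan
Overall: the annual plan 38/138 = 27.5%, the team plan 60/178 = 33.7% → the team plan
The team plan wins overall and in every signup group — no reversal.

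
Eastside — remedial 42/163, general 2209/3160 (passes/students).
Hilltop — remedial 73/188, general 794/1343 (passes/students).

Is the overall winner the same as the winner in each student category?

No

Remedial: Eastside 42/163 = 25.8%, Hilltop 73/188 = 38.8% → Hilltop
General: Eastside 2209/3160 = 69.9%, Hilltop 794/1343 = 59.1% → Eastside
Overall: Eastside 2251/3323 = 67.7%, Hilltop 867/1531 = 56.6% → Eastside
Neither sweeps: Eastside wins 1 of 2 groups, Hilltop wins 1. Eastside wins overall but not every group — no Simpson reversal.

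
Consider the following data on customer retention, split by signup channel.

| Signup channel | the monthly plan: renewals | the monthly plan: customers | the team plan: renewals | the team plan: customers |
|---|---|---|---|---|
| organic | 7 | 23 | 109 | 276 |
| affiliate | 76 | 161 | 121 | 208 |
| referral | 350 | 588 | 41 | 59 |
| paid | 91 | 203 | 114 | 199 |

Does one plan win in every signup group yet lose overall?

Organic: the monthly plan 7/23 = 30.4%, the team plan 109/276 = 39.5% → the team plan
Affiliate: the monthly plan 76/161 = 47.2%, the team plan 121/208 = 58.2% → the team plan
Referral: the monthly plan 350/588 = 59.5%, the team plan 41/59 = 69.5% → the team plan
Paid: the monthly plan 91/203 = 44.8%, the team plan 114/199 = 57.3% → the team plan
Overall: the monthly plan 524/975 = 53.7%, the team plan 385/742 = 51.9% → the monthly plan
The team plan wins each signup group but the monthly plan wins overall — the comparison reverses. The team plan's customers skew toward organic, which has a lower base rate.

Yes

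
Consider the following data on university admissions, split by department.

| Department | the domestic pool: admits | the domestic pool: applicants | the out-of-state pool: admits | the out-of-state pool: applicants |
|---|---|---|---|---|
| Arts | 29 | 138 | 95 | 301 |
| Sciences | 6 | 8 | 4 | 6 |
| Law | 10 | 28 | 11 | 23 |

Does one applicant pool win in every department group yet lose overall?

Arts: the domestic pool 29/138 = 21.0%, the out-of-state pool 95/301 = 31.6% → the out-of-state pool
Sciences: the domestic pool 6/8 = 75.0%, the out-of-state pool 4/6 = 66.7% → the domestic pool
Law: the domestic pool 10/28 = 35.7%, the out-of-state pool 11/23 = 47.8% → the out-of-state pool
Overall: the domestic pool 45/174 = 25.9%, the out-of-state pool 110/330 = 33.3% → the out-of-state pool
Neither sweeps: the domestic pool wins 1 of 3 groups, the out-of-state pool wins 2. The out-of-state pool wins overall but not every group — no Simpson reversal.

No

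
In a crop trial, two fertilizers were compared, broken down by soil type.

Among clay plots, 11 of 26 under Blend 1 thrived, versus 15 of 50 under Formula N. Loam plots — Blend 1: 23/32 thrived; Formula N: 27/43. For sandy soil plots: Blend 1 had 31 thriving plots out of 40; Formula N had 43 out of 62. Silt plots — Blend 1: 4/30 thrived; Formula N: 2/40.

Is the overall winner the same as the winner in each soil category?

Clay: Blend 1 11/26 = 42.3%, Formula N 15/50 = 30.0% → Blend 1
Loam: Blend 1 23/32 = 71.9%, Formula N 27/43 = 62.8% → Blend 1
Sandy soil: Blend 1 31/40 = 77.5%, Formula N 43/62 = 69.4% → Blend 1
Silt: Blend 1 4/30 = 13.3%, Formula N 2/40 = 5.0% → Blend 1
Overall: Blend 1 69/128 = 53.9%, Formula N 87/195 = 44.6% → Blend 1
Blend 1 wins overall and in every soil group — no reversal.

Yes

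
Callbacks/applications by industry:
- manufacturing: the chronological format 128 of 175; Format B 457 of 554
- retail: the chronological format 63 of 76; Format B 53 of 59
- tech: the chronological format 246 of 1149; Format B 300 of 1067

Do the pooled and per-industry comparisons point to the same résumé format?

Yes

Manufacturing: the chronological format 128/175 = 73.1%, Format B 457/554 = 82.5% → Format B
Retail: the chronological format 63/76 = 82.9%, Format B 53/59 = 89.8% → Format B
Tech: the chronological format 246/1149 = 21.4%, Format B 300/1067 = 28.1% → Format B
Overall: the chronological format 437/1400 = 31.2%, Format B 810/1680 = 48.2% → Format B
Format B wins overall and in every industry group — no reversal.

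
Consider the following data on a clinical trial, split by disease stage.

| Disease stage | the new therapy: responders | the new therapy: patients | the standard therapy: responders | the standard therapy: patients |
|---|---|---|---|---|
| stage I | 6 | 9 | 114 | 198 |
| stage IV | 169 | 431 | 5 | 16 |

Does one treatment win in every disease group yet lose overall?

Yes

Stage I: the new therapy 6/9 = 66.7%, the standard therapy 114/198 = 57.6% → the new therapy
Stage IV: the new therapy 169/431 = 39.2%, the standard therapy 5/16 = 31.2% → the new therapy
Overall: the new therapy 175/440 = 39.8%, the standard therapy 119/214 = 55.6% → the standard therapy
The new therapy wins each disease group but the standard therapy wins overall — the comparison reverses. The new therapy's patients skew toward stage IV, which has a lower base rate.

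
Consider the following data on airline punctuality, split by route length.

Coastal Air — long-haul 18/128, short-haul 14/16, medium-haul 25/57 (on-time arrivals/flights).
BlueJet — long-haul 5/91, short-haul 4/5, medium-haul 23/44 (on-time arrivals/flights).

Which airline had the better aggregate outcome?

Long-haul: Coastal Air 18/128 = 14.1%, BlueJet 5/91 = 5.5% → Coastal Air
Short-haul: Coastal Air 14/16 = 87.5%, BlueJet 4/5 = 80.0% → Coastal Air
Medium-haul: Coastal Air 25/57 = 43.9%, BlueJet 23/44 = 52.3% → BlueJet
Overall: Coastal Air 57/201 = 28.4%, BlueJet 32/140 = 22.9% → Coastal Air
(Neither sweeps every route group, but Coastal Air has the higher pooled rate.)

Coastal Air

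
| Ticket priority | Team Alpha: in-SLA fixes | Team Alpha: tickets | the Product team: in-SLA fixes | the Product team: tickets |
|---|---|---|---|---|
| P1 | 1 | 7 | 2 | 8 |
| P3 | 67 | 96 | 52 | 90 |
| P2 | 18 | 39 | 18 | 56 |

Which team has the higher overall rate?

P1: Team Alpha 1/7 = 14.3%, the Product team 2/8 = 25.0% → the Product team
P3: Team Alpha 67/96 = 69.8%, the Product team 52/90 = 57.8% → Team Alpha
P2: Team Alpha 18/39 = 46.2%, the Product team 18/56 = 32.1% → Team Alpha
Overall: Team Alpha 86/142 = 60.6%, the Product team 72/154 = 46.8% → Team Alpha
(Neither sweeps every ticket group, but Team Alpha has the higher pooled rate.)

Team Alpha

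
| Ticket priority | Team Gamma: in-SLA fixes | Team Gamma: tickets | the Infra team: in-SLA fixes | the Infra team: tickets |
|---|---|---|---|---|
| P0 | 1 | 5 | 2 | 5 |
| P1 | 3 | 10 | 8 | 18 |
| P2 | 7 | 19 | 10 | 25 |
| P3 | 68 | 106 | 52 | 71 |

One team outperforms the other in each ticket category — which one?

P0: Team Gamma 1/5 = 20.0%, the Infra team 2/5 = 40.0% → the Infra team
P1: Team Gamma 3/10 = 30.0%, the Infra team 8/18 = 44.4% → the Infra team
P2: Team Gamma 7/19 = 36.8%, the Infra team 10/25 = 40.0% → the Infra team
P3: Team Gamma 68/106 = 64.2%, the Infra team 52/71 = 73.2% → the Infra team
The Infra team has the higher rate in all 4 groups.

the Infra team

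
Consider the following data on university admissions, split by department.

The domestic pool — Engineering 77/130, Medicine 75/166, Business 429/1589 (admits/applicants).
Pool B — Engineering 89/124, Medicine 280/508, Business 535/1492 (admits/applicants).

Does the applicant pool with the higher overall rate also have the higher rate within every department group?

Yes

Engineering: the domestic pool 77/130 = 59.2%, Pool B 89/124 = 71.8% → Pool B
Medicine: the domestic pool 75/166 = 45.2%, Pool B 280/508 = 55.1% → Pool B
Business: the domestic pool 429/1589 = 27.0%, Pool B 535/1492 = 35.9% → Pool B
Overall: the domestic pool 581/1885 = 30.8%, Pool B 904/2124 = 42.6% → Pool B
Pool B wins overall and in every department group — no reversal.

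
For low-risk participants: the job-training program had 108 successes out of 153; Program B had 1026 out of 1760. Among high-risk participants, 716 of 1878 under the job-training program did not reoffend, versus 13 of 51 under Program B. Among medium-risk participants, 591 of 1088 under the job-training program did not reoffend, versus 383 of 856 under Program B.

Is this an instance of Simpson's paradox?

Yes

Low-risk: the job-training program 108/153 = 70.6%, Program B 1026/1760 = 58.3% → the job-training program
High-risk: the job-training program 716/1878 = 38.1%, Program B 13/51 = 25.5% → the job-training program
Medium-risk: the job-training program 591/1088 = 54.3%, Program B 383/856 = 44.7% → the job-training program
Overall: the job-training program 1415/3119 = 45.4%, Program B 1422/2667 = 53.3% → Program B
The job-training program wins each risk group but Program B wins overall — the comparison reverses. The job-training program's participants skew toward high-risk, which has a lower base rate.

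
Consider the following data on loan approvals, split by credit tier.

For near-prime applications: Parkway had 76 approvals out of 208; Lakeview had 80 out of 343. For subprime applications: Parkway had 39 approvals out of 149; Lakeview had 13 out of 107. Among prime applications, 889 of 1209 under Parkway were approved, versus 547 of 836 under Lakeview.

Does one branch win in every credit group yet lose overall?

No

Near-prime: Parkway 76/208 = 36.5%, Lakeview 80/343 = 23.3% → Parkway
Subprime: Parkway 39/149 = 26.2%, Lakeview 13/107 = 12.1% → Parkway
Prime: Parkway 889/1209 = 73.5%, Lakeview 547/836 = 65.4% → Parkway
Overall: Parkway 1004/1566 = 64.1%, Lakeview 640/1286 = 49.8% → Parkway
Parkway wins overall and in every credit group — no reversal.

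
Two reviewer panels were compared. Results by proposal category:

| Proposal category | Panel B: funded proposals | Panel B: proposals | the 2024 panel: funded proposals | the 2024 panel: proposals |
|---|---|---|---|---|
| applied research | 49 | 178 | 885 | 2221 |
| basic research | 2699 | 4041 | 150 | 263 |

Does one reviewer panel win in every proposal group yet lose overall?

No

Applied research: Panel B 49/178 = 27.5%, the 2024 panel 885/2221 = 39.8% → the 2024 panel
Basic research: Panel B 2699/4041 = 66.8%, the 2024 panel 150/263 = 57.0% → Panel B
Overall: Panel B 2748/4219 = 65.1%, the 2024 panel 1035/2484 = 41.7% → Panel B
Neither sweeps: Panel B wins 1 of 2 groups, the 2024 panel wins 1. Panel B wins overall but not every group — no Simpson reversal.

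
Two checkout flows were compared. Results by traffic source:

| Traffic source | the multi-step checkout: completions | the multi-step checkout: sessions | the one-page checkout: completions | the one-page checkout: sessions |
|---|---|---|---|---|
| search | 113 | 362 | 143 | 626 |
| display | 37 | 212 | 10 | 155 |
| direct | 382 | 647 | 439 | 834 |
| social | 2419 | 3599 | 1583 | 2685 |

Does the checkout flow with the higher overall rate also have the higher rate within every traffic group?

Search: the multi-step checkout 113/362 = 31.2%, the one-page checkout 143/626 = 22.8% → the multi-step checkout
Display: the multi-step checkout 37/212 = 17.5%, the one-page checkout 10/155 = 6.5% → the multi-step checkout
Direct: the multi-step checkout 382/647 = 59.0%, the one-page checkout 439/834 = 52.6% → the multi-step checkout
Social: the multi-step checkout 2419/3599 = 67.2%, the one-page checkout 1583/2685 = 59.0% → the multi-step checkout
Overall: the multi-step checkout 2951/4820 = 61.2%, the one-page checkout 2175/4300 = 50.6% → the multi-step checkout
The multi-step checkout wins overall and in every traffic group — no reversal.

Yes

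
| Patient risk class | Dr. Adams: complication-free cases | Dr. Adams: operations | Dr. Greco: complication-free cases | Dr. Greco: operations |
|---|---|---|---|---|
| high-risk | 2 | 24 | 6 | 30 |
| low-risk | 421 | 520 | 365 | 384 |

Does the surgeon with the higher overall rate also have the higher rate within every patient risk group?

Yes

High-risk: Dr. Adams 2/24 = 8.3%, Dr. Greco 6/30 = 20.0% → Dr. Greco
Low-risk: Dr. Adams 421/520 = 81.0%, Dr. Greco 365/384 = 95.1% → Dr. Greco
Overall: Dr. Adams 423/544 = 77.8%, Dr. Greco 371/414 = 89.6% → Dr. Greco
Dr. Greco wins overall and in every patient risk group — no reversal.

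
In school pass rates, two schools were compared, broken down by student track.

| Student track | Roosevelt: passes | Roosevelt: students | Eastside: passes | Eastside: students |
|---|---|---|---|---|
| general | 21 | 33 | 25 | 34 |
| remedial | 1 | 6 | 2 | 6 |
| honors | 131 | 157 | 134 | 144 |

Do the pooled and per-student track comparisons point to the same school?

General: Roosevelt 21/33 = 63.6%, Eastside 25/34 = 73.5% → Eastside
Remedial: Roosevelt 1/6 = 16.7%, Eastside 2/6 = 33.3% → Eastside
Honors: Roosevelt 131/157 = 83.4%, Eastside 134/144 = 93.1% → Eastside
Overall: Roosevelt 153/196 = 78.1%, Eastside 161/184 = 87.5% → Eastside
Eastside wins overall and in every student group — no reversal.

Yes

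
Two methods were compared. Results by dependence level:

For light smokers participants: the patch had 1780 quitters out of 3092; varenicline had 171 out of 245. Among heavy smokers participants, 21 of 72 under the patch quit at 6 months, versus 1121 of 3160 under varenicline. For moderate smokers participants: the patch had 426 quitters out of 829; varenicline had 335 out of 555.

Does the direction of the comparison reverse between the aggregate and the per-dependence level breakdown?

Light smokers: the patch 1780/3092 = 57.6%, varenicline 171/245 = 69.8% → varenicline
Heavy smokers: the patch 21/72 = 29.2%, varenicline 1121/3160 = 35.5% → varenicline
Moderate smokers: the patch 426/829 = 51.4%, varenicline 335/555 = 60.4% → varenicline
Overall: the patch 2227/3993 = 55.8%, varenicline 1627/3960 = 41.1% → the patch
Varenicline wins each dependence group but the patch wins overall — the comparison reverses. Varenicline's participants skew toward heavy smokers, which has a lower base rate.

Yes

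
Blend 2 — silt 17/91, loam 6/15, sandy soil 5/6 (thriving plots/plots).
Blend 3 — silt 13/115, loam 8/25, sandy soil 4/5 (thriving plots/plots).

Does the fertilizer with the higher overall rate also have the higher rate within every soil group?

Silt: Blend 2 17/91 = 18.7%, Blend 3 13/115 = 11.3% → Blend 2
Loam: Blend 2 6/15 = 40.0%, Blend 3 8/25 = 32.0% → Blend 2
Sandy soil: Blend 2 5/6 = 83.3%, Blend 3 4/5 = 80.0% → Blend 2
Overall: Blend 2 28/112 = 25.0%, Blend 3 25/145 = 17.2% → Blend 2
Blend 2 wins overall and in every soil group — no reversal.

Yes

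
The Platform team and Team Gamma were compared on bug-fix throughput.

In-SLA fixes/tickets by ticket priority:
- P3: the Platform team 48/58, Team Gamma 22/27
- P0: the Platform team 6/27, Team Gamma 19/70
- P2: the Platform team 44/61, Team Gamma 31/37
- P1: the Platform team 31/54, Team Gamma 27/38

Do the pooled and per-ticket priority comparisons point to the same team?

No

P3: the Platform team 48/58 = 82.8%, Team Gamma 22/27 = 81.5% → the Platform team
P0: the Platform team 6/27 = 22.2%, Team Gamma 19/70 = 27.1% → Team Gamma
P2: the Platform team 44/61 = 72.1%, Team Gamma 31/37 = 83.8% → Team Gamma
P1: the Platform team 31/54 = 57.4%, Team Gamma 27/38 = 71.1% → Team Gamma
Overall: the Platform team 129/200 = 64.5%, Team Gamma 99/172 = 57.6% → the Platform team
Neither sweeps: the Platform team wins 1 of 4 groups, Team Gamma wins 3. The Platform team wins overall but not every group — no Simpson reversal.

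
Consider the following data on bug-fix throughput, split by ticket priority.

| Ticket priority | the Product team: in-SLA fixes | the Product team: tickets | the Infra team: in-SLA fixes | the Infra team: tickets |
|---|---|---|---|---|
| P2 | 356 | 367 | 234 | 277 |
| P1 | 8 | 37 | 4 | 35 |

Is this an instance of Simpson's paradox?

No

P2: the Product team 356/367 = 97.0%, the Infra team 234/277 = 84.5% → the Product team
P1: the Product team 8/37 = 21.6%, the Infra team 4/35 = 11.4% → the Product team
Overall: the Product team 364/404 = 90.1%, the Infra team 238/312 = 76.3% → the Product team
The Product team wins overall and in every ticket group — no reversal.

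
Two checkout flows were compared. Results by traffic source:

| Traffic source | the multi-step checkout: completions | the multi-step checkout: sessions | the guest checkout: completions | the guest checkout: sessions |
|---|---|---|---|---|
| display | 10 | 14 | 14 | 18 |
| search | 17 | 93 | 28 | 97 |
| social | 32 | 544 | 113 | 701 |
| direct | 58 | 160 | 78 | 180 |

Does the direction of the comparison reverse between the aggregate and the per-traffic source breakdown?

No

Display: the multi-step checkout 10/14 = 71.4%, the guest checkout 14/18 = 77.8% → the guest checkout
Search: the multi-step checkout 17/93 = 18.3%, the guest checkout 28/97 = 28.9% → the guest checkout
Social: the multi-step checkout 32/544 = 5.9%, the guest checkout 113/701 = 16.1% → the guest checkout
Direct: the multi-step checkout 58/160 = 36.2%, the guest checkout 78/180 = 43.3% → the guest checkout
Overall: the multi-step checkout 117/811 = 14.4%, the guest checkout 233/996 = 23.4% → the guest checkout
The guest checkout wins overall and in every traffic group — no reversal.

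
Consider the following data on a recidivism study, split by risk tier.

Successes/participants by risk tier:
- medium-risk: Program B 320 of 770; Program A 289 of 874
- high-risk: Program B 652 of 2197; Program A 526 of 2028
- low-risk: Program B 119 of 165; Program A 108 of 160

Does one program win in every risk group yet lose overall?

No

Medium-risk: Program B 320/770 = 41.6%, Program A 289/874 = 33.1% → Program B
High-risk: Program B 652/2197 = 29.7%, Program A 526/2028 = 25.9% → Program B
Low-risk: Program B 119/165 = 72.1%, Program A 108/160 = 67.5% → Program B
Overall: Program B 1091/3132 = 34.8%, Program A 923/3062 = 30.1% → Program B
Program B wins overall and in every risk group — no reversal.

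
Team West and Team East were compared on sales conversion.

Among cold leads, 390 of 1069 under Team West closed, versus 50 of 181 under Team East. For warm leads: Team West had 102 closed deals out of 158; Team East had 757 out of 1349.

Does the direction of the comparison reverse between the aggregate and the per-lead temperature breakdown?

Yes

Cold: Team West 390/1069 = 36.5%, Team East 50/181 = 27.6% → Team West
Warm: Team West 102/158 = 64.6%, Team East 757/1349 = 56.1% → Team West
Overall: Team West 492/1227 = 40.1%, Team East 807/1530 = 52.7% → Team East
Team West wins each lead group but Team East wins overall — the comparison reverses. Team West's leads skew toward cold, which has a lower base rate.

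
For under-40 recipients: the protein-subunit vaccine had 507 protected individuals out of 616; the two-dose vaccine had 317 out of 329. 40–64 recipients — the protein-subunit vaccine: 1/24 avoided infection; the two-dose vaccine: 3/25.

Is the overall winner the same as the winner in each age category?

Yes

Under-40: the protein-subunit vaccine 507/616 = 82.3%, the two-dose vaccine 317/329 = 96.4% → the two-dose vaccine
40–64: the protein-subunit vaccine 1/24 = 4.2%, the two-dose vaccine 3/25 = 12.0% → the two-dose vaccine
Overall: the protein-subunit vaccine 508/640 = 79.4%, the two-dose vaccine 320/354 = 90.4% → the two-dose vaccine
The two-dose vaccine wins overall and in every age group — no reversal.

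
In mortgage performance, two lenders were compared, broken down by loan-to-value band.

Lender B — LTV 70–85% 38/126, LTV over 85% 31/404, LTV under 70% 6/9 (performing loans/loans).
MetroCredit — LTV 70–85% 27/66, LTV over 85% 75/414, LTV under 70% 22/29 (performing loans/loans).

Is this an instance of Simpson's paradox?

No

LTV 70–85%: Lender B 38/126 = 30.2%, MetroCredit 27/66 = 40.9% → MetroCredit
LTV over 85%: Lender B 31/404 = 7.7%, MetroCredit 75/414 = 18.1% → MetroCredit
LTV under 70%: Lender B 6/9 = 66.7%, MetroCredit 22/29 = 75.9% → MetroCredit
Overall: Lender B 75/539 = 13.9%, MetroCredit 124/509 = 24.4% → MetroCredit
MetroCredit wins overall and in every loan-to-value group — no reversal.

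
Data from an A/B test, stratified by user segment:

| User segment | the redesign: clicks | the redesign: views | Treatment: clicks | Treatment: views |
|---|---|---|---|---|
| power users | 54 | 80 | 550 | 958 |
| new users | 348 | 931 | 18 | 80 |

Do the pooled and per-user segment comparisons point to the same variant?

Power users: the redesign 54/80 = 67.5%, Treatment 550/958 = 57.4% → the redesign
New users: the redesign 348/931 = 37.4%, Treatment 18/80 = 22.5% → the redesign
Overall: the redesign 402/1011 = 39.8%, Treatment 568/1038 = 54.7% → Treatment
The redesign wins each user group but Treatment wins overall — the comparison reverses. The redesign's views skew toward new users, which has a lower base rate.

No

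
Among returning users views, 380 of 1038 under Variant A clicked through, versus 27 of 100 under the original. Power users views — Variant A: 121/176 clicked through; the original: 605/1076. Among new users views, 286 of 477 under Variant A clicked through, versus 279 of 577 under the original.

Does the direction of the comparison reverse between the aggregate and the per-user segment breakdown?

Returning users: Variant A 380/1038 = 36.6%, the original 27/100 = 27.0% → Variant A
Power users: Variant A 121/176 = 68.8%, the original 605/1076 = 56.2% → Variant A
New users: Variant A 286/477 = 60.0%, the original 279/577 = 48.4% → Variant A
Overall: Variant A 787/1691 = 46.5%, the original 911/1753 = 52.0% → the original
Variant A wins each user group but the original wins overall — the comparison reverses. Variant A's views skew toward returning users, which has a lower base rate.

Yes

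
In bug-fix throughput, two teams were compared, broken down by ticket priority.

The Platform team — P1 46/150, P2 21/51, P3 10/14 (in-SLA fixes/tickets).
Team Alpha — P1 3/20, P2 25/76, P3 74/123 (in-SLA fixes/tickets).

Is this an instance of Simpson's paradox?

Yes

P1: the Platform team 46/150 = 30.7%, Team Alpha 3/20 = 15.0% → the Platform team
P2: the Platform team 21/51 = 41.2%, Team Alpha 25/76 = 32.9% → the Platform team
P3: the Platform team 10/14 = 71.4%, Team Alpha 74/123 = 60.2% → the Platform team
Overall: the Platform team 77/215 = 35.8%, Team Alpha 102/219 = 46.6% → Team Alpha
The Platform team wins each ticket group but Team Alpha wins overall — the comparison reverses. The Platform team's tickets skew toward P1, which has a lower base rate.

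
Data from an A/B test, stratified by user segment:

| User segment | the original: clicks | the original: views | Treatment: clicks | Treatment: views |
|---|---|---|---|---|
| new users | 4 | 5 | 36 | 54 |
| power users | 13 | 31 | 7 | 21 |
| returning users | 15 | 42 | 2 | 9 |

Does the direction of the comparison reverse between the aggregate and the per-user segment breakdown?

Yes

New users: the original 4/5 = 80.0%, Treatment 36/54 = 66.7% → the original
Power users: the original 13/31 = 41.9%, Treatment 7/21 = 33.3% → the original
Returning users: the original 15/42 = 35.7%, Treatment 2/9 = 22.2% → the original
Overall: the original 32/78 = 41.0%, Treatment 45/84 = 53.6% → Treatment
The original wins each user group but Treatment wins overall — the comparison reverses. The original's views skew toward returning users, which has a lower base rate.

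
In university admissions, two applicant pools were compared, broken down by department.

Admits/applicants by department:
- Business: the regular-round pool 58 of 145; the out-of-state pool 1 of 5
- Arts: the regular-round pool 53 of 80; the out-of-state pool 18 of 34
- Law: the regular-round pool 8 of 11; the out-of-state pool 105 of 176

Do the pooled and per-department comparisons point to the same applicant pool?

Business: the regular-round pool 58/145 = 40.0%, the out-of-state pool 1/5 = 20.0% → the regular-round pool
Arts: the regular-round pool 53/80 = 66.2%, the out-of-state pool 18/34 = 52.9% → the regular-round pool
Law: the regular-round pool 8/11 = 72.7%, the out-of-state pool 105/176 = 59.7% → the regular-round pool
Overall: the regular-round pool 119/236 = 50.4%, the out-of-state pool 124/215 = 57.7% → the out-of-state pool
The regular-round pool wins each department group but the out-of-state pool wins overall — the comparison reverses. The regular-round pool's applicants skew toward Business, which has a lower base rate.

No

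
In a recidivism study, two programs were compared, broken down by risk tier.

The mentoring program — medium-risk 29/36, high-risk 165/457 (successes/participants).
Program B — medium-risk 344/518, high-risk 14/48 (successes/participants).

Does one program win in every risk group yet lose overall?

Yes

Medium-risk: the mentoring program 29/36 = 80.6%, Program B 344/518 = 66.4% → the mentoring program
High-risk: the mentoring program 165/457 = 36.1%, Program B 14/48 = 29.2% → the mentoring program
Overall: the mentoring program 194/493 = 39.4%, Program B 358/566 = 63.3% → Program B
The mentoring program wins each risk group but Program B wins overall — the comparison reverses. The mentoring program's participants skew toward high-risk, which has a lower base rate.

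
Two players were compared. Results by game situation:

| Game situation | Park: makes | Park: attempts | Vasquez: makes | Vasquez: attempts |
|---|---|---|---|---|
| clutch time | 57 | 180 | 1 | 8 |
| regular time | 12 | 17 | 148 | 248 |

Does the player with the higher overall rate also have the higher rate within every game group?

No

Clutch time: Park 57/180 = 31.7%, Vasquez 1/8 = 12.5% → Park
Regular time: Park 12/17 = 70.6%, Vasquez 148/248 = 59.7% → Park
Overall: Park 69/197 = 35.0%, Vasquez 149/256 = 58.2% → Vasquez
Park wins each game group but Vasquez wins overall — the comparison reverses. Park's attempts skew toward clutch time, which has a lower base rate.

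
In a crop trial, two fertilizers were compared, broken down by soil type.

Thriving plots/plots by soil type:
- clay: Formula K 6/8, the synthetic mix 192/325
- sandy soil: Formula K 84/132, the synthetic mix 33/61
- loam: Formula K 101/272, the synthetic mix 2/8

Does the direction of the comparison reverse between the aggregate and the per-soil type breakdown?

Clay: Formula K 6/8 = 75.0%, the synthetic mix 192/325 = 59.1% → Formula K
Sandy soil: Formula K 84/132 = 63.6%, the synthetic mix 33/61 = 54.1% → Formula K
Loam: Formula K 101/272 = 37.1%, the synthetic mix 2/8 = 25.0% → Formula K
Overall: Formula K 191/412 = 46.4%, the synthetic mix 227/394 = 57.6% → the synthetic mix
Formula K wins each soil group but the synthetic mix wins overall — the comparison reverses. Formula K's plots skew toward loam, which has a lower base rate.

Yes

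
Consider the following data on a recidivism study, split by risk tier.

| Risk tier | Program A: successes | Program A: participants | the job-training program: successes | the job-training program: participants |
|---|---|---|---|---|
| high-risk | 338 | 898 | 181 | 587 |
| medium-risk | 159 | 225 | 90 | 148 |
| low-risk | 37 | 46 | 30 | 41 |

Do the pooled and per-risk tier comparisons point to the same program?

High-risk: Program A 338/898 = 37.6%, the job-training program 181/587 = 30.8% → Program A
Medium-risk: Program A 159/225 = 70.7%, the job-training program 90/148 = 60.8% → Program A
Low-risk: Program A 37/46 = 80.4%, the job-training program 30/41 = 73.2% → Program A
Overall: Program A 534/1169 = 45.7%, the job-training program 301/776 = 38.8% → Program A
Program A wins overall and in every risk group — no reversal.

Yes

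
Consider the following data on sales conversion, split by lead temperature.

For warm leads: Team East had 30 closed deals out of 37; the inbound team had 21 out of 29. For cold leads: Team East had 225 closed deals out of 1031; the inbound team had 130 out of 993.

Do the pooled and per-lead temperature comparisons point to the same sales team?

Yes

Warm: Team East 30/37 = 81.1%, the inbound team 21/29 = 72.4% → Team East
Cold: Team East 225/1031 = 21.8%, the inbound team 130/993 = 13.1% → Team East
Overall: Team East 255/1068 = 23.9%, the inbound team 151/1022 = 14.8% → Team East
Team East wins overall and in every lead group — no reversal.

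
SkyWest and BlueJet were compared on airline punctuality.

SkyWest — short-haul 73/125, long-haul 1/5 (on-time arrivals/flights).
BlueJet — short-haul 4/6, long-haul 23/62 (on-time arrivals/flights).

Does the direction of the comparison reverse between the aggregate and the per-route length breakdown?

Yes

Short-haul: SkyWest 73/125 = 58.4%, BlueJet 4/6 = 66.7% → BlueJet
Long-haul: SkyWest 1/5 = 20.0%, BlueJet 23/62 = 37.1% → BlueJet
Overall: SkyWest 74/130 = 56.9%, BlueJet 27/68 = 39.7% → SkyWest
BlueJet wins each route group but SkyWest wins overall — the comparison reverses. BlueJet's flights skew toward long-haul, which has a lower base rate.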